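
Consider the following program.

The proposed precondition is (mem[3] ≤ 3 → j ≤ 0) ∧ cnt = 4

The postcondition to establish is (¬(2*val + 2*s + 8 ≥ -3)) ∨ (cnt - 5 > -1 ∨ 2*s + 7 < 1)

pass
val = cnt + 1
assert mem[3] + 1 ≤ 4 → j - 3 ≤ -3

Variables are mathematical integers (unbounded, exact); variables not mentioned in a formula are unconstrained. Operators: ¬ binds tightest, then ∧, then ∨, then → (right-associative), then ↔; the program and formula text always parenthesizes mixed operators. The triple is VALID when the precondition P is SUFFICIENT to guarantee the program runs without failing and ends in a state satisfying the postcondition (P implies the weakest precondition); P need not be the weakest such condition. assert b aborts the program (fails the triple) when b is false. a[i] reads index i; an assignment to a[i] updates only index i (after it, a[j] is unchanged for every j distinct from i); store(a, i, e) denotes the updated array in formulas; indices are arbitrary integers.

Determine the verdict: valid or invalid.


Working backward. After the program, the postcondition (¬(2*val + 2*s + 8 ≥ -3)) ∨ (cnt - 5 > -1 ∨ 2*s + 7 < 1) must hold; in canonical form it is (¬(2*s + 2*val ≥ -11)) ∨ cnt > 4 ∨ 2*s < -6.
Before assert mem[3] + 1 ≤ 4 → j - 3 ≤ -3: (mem[3] ≤ 3 → j ≤ 0) ∧ ((¬(2*s + 2*val ≥ -11)) ∨ cnt > 4 ∨ 2*s < -6)
Before val := cnt + 1: (mem[3] ≤ 3 → j ≤ 0) ∧ ((¬(2*cnt + 2*s ≥ -13)) ∨ cnt > 4 ∨ 2*s < -6)
Before skip: (mem[3] ≤ 3 → j ≤ 0) ∧ ((¬(2*cnt + 2*s ≥ -13)) ∨ cnt > 4 ∨ 2*s < -6)
The weakest precondition is (mem[3] ≤ 3 → j ≤ 0) ∧ ((¬(2*cnt + 2*s ≥ -13)) ∨ cnt > 4 ∨ 2*s < -6).
Check whether (mem[3] ≤ 3 → j ≤ 0) ∧ cnt = 4 implies it.
Countermodel: at the initial state cnt = 4, j = 1, mem = {[3] = 4, elsewhere 4}, s = 0, the precondition holds but the weakest precondition fails.
Answer: invalid


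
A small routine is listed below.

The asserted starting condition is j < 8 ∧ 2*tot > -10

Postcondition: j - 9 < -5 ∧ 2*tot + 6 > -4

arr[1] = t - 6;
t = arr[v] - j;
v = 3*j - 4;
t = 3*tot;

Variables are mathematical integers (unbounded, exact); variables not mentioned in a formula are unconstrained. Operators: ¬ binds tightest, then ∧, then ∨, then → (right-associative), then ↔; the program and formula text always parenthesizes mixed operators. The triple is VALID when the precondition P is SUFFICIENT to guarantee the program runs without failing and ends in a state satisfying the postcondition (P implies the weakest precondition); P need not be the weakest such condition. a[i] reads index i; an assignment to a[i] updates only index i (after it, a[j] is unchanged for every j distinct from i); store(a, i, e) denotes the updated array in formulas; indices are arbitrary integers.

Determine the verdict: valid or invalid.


Working backward. After the program, the postcondition j - 9 < -5 ∧ 2*tot + 6 > -4 must hold; in canonical form it is j < 4 ∧ 2*tot > -10.
Before t := 3*tot: j < 4 ∧ 2*tot > -10
Before v := 3*j - 4: j < 4 ∧ 2*tot > -10
Before t := arr[v] - j: j < 4 ∧ 2*tot > -10
Before arr[1] := t - 6: j < 4 ∧ 2*tot > -10
The weakest precondition is j < 4 ∧ 2*tot > -10.
Check whether j < 8 ∧ 2*tot > -10 implies it.
Countermodel: at the initial state j = 4, tot = -4, the precondition holds but the weakest precondition fails.
Answer: invalid


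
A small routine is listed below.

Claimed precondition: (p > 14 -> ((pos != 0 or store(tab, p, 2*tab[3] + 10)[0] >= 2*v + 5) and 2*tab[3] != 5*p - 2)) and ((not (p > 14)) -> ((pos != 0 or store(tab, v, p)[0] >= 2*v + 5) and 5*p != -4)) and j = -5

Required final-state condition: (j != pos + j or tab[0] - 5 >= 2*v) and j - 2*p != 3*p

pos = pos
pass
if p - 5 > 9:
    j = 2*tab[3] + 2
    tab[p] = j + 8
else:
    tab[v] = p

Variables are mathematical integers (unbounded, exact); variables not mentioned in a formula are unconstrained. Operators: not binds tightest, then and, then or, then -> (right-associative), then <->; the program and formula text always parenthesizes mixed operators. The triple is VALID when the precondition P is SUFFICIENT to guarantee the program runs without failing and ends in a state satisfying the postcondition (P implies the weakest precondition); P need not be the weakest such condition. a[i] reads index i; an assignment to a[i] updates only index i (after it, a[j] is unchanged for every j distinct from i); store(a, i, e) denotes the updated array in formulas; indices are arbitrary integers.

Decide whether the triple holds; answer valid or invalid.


Working backward. After the program, the postcondition (j != pos + j or tab[0] - 5 >= 2*v) and j - 2*p != 3*p must hold; in canonical form it is (pos != 0 or tab[0] >= 2*v + 5) and j != 5*p.
Then branch requires (pos != 0 or store(tab, p, 2*tab[3] + 10)[0] >= 2*v + 5) and 2*tab[3] != 5*p - 2; else branch requires (pos != 0 or store(tab, v, p)[0] >= 2*v + 5) and j != 5*p.
Before the if: (p > 14 -> ((pos != 0 or store(tab, p, 2*tab[3] + 10)[0] >= 2*v + 5) and 2*tab[3] != 5*p - 2)) and ((not (p > 14)) -> ((pos != 0 or store(tab, v, p)[0] >= 2*v + 5) and j != 5*p))
Before skip: (p > 14 -> ((pos != 0 or store(tab, p, 2*tab[3] + 10)[0] >= 2*v + 5) and 2*tab[3] != 5*p - 2)) and ((not (p > 14)) -> ((pos != 0 or store(tab, v, p)[0] >= 2*v + 5) and j != 5*p))
Before pos := pos: (p > 14 -> ((pos != 0 or store(tab, p, 2*tab[3] + 10)[0] >= 2*v + 5) and 2*tab[3] != 5*p - 2)) and ((not (p > 14)) -> ((pos != 0 or store(tab, v, p)[0] >= 2*v + 5) and j != 5*p))
The weakest precondition is (p > 14 -> ((pos != 0 or store(tab, p, 2*tab[3] + 10)[0] >= 2*v + 5) and 2*tab[3] != 5*p - 2)) and ((not (p > 14)) -> ((pos != 0 or store(tab, v, p)[0] >= 2*v + 5) and j != 5*p)).
Check whether (p > 14 -> ((pos != 0 or store(tab, p, 2*tab[3] + 10)[0] >= 2*v + 5) and 2*tab[3] != 5*p - 2)) and ((not (p > 14)) -> ((pos != 0 or store(tab, v, p)[0] >= 2*v + 5) and 5*p != -4)) and j = -5 implies it.
Countermodel: at the initial state j = -5, p = -1, pos = 1, tab = {[-1] = 2, [0] = 2, [3] = 2, elsewhere 2}, v = 0, the precondition holds but the weakest precondition fails.
Answer: invalid


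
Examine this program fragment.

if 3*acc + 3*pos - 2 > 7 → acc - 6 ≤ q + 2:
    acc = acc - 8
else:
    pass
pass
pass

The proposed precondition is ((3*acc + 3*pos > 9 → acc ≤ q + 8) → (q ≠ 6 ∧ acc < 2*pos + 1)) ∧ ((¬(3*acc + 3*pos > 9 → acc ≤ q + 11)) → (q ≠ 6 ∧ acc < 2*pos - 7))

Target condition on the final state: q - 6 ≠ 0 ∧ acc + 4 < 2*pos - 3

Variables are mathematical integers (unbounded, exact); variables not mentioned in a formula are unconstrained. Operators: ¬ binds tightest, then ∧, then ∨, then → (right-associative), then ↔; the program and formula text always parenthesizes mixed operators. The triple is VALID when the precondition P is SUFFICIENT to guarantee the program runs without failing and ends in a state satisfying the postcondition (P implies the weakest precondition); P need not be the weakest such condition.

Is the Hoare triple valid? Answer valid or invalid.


Working backward. After the program, the postcondition q - 6 ≠ 0 ∧ acc + 4 < 2*pos - 3 must hold; in canonical form it is q ≠ 6 ∧ acc < 2*pos - 7.
Before skip: q ≠ 6 ∧ acc < 2*pos - 7
Before skip: q ≠ 6 ∧ acc < 2*pos - 7
Then branch requires q ≠ 6 ∧ acc < 2*pos + 1; else branch requires q ≠ 6 ∧ acc < 2*pos - 7.
Before the if: ((3*acc + 3*pos > 9 → acc ≤ q + 8) → (q ≠ 6 ∧ acc < 2*pos + 1)) ∧ ((¬(3*acc + 3*pos > 9 → acc ≤ q + 8)) → (q ≠ 6 ∧ acc < 2*pos - 7))
The weakest precondition is ((3*acc + 3*pos > 9 → acc ≤ q + 8) → (q ≠ 6 ∧ acc < 2*pos + 1)) ∧ ((¬(3*acc + 3*pos > 9 → acc ≤ q + 8)) → (q ≠ 6 ∧ acc < 2*pos - 7)).
Check whether ((3*acc + 3*pos > 9 → acc ≤ q + 8) → (q ≠ 6 ∧ acc < 2*pos + 1)) ∧ ((¬(3*acc + 3*pos > 9 → acc ≤ q + 11)) → (q ≠ 6 ∧ acc < 2*pos - 7)) implies it.
Countermodel: at the initial state acc = 1, pos = 3, q = -8, the precondition holds but the weakest precondition fails.
Answer: invalid


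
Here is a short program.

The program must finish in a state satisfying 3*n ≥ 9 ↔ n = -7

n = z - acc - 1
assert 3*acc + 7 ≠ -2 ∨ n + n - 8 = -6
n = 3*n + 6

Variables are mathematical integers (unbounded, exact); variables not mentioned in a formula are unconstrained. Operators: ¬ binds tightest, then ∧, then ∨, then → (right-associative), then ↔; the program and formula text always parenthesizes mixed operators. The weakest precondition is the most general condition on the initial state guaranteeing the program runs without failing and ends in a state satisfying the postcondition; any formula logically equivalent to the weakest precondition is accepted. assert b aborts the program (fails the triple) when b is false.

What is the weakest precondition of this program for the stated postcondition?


Working backward. After the program, 3*n ≥ 9 ↔ n = -7 must hold.
Before n := 3*n + 6: 9*n ≥ -9 ↔ 3*n = -13
Before assert 3*acc + 7 ≠ -2 ∨ n + n - 8 = -6: (3*acc ≠ -9 ∨ 2*n = 2) ∧ (9*n ≥ -9 ↔ 3*n = -13)
Before n := z - acc - 1: (3*acc ≠ -9 ∨ 2*z = 2*acc + 4) ∧ (9*z ≥ 9*acc ↔ 3*z = 3*acc - 10)
Answer: WP = (3*acc ≠ -9 ∨ 2*z = 2*acc + 4) ∧ (9*z ≥ 9*acc ↔ 3*z = 3*acc - 10)


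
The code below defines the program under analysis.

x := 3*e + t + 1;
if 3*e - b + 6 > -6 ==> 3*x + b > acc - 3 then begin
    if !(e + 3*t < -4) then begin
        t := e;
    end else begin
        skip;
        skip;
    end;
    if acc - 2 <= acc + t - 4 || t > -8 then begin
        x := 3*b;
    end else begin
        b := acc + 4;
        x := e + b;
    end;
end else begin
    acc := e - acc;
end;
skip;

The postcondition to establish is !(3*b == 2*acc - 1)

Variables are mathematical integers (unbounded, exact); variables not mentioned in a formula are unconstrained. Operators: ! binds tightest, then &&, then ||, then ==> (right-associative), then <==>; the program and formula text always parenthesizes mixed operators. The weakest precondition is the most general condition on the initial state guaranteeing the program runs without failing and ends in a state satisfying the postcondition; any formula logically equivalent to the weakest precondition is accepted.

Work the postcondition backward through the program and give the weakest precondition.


Working backward. After the program, !(3*b == 2*acc - 1) must hold.
Before skip: !(3*b == 2*acc - 1)
Then branch requires ((!(e + 3*t < -4)) ==> (((e >= 2 || e > -8) ==> (!(3*b == 2*acc - 1))) && ((!(e >= 2 || e > -8)) ==> (!(acc == -13))))) && (e + 3*t < -4 ==> (((t >= 2 || t > -8) ==> (!(3*b == 2*acc - 1))) && ((!(t >= 2 || t > -8)) ==> (!(acc == -13))))); else branch requires !(2*acc + 3*b == 2*e - 1).
Before the if: ((3*e > b - 12 ==> b + 3*x > acc - 3) ==> (((!(e + 3*t < -4)) ==> (((e >= 2 || e > -8) ==> (!(3*b == 2*acc - 1))) && ((!(e >= 2 || e > -8)) ==> (!(acc == -13))))) && (e + 3*t < -4 ==> (((t >= 2 || t > -8) ==> (!(3*b == 2*acc - 1))) && ((!(t >= 2 || t > -8)) ==> (!(acc == -13))))))) && ((!(3*e > b - 12 ==> b + 3*x > acc - 3)) ==> (!(2*acc + 3*b == 2*e - 1)))
Before x := 3*e + t + 1: ((3*e > b - 12 ==> b + 9*e + 3*t > acc - 6) ==> (((!(e + 3*t < -4)) ==> (((e >= 2 || e > -8) ==> (!(3*b == 2*acc - 1))) && ((!(e >= 2 || e > -8)) ==> (!(acc == -13))))) && (e + 3*t < -4 ==> (((t >= 2 || t > -8) ==> (!(3*b == 2*acc - 1))) && ((!(t >= 2 || t > -8)) ==> (!(acc == -13))))))) && ((!(3*e > b - 12 ==> b + 9*e + 3*t > acc - 6)) ==> (!(2*acc + 3*b == 2*e - 1)))
Answer: WP = ((3*e > b - 12 ==> b + 9*e + 3*t > acc - 6) ==> (((!(e + 3*t < -4)) ==> (((e >= 2 || e > -8) ==> (!(3*b == 2*acc - 1))) && ((!(e >= 2 || e > -8)) ==> (!(acc == -13))))) && (e + 3*t < -4 ==> (((t >= 2 || t > -8) ==> (!(3*b == 2*acc - 1))) && ((!(t >= 2 || t > -8)) ==> (!(acc == -13))))))) && ((!(3*e > b - 12 ==> b + 9*e + 3*t > acc - 6)) ==> (!(2*acc + 3*b == 2*e - 1)))


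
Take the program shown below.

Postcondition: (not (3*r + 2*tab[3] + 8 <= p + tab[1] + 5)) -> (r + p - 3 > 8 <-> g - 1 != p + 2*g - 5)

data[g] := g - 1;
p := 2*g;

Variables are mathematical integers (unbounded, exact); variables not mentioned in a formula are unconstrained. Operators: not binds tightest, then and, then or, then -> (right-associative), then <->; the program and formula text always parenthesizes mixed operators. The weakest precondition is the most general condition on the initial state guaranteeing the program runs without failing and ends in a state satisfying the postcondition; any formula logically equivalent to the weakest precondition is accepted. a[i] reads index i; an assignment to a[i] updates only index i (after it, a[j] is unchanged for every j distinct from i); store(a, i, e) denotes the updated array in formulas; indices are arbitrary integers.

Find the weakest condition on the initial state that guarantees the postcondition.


Working backward. After the program, the postcondition (not (3*r + 2*tab[3] + 8 <= p + tab[1] + 5)) -> (r + p - 3 > 8 <-> g - 1 != p + 2*g - 5) must hold; in canonical form it is (not (2*tab[3] + 3*r <= tab[1] + p - 3)) -> (p + r > 11 <-> g + p != 4).
Before p := 2*g: (not (2*tab[3] + 3*r <= tab[1] + 2*g - 3)) -> (2*g + r > 11 <-> 3*g != 4)
Before data[g] := g - 1: (not (2*tab[3] + 3*r <= tab[1] + 2*g - 3)) -> (2*g + r > 11 <-> 3*g != 4)
Answer: WP = (not (2*tab[3] + 3*r <= tab[1] + 2*g - 3)) -> (2*g + r > 11 <-> 3*g != 4)


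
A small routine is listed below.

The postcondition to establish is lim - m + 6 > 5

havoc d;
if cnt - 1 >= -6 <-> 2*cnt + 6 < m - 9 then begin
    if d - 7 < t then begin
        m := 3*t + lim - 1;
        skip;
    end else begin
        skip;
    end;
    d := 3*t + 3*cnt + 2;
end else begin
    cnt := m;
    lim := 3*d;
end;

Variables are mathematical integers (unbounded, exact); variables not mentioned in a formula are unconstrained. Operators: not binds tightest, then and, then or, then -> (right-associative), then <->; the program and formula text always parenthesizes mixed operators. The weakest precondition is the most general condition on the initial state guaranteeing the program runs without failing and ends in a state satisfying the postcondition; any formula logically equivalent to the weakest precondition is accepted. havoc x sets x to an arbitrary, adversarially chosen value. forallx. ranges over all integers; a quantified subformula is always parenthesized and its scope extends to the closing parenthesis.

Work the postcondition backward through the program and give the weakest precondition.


Working backward. After the program, the postcondition lim - m + 6 > 5 must hold; in canonical form it is lim > m - 1.
Then branch requires (d < t + 7 -> 3*t < 2) and ((not (d < t + 7)) -> lim > m - 1); else branch requires 3*d > m - 1.
Before the if: ((cnt >= -5 <-> 2*cnt < m - 15) -> ((d < t + 7 -> 3*t < 2) and ((not (d < t + 7)) -> lim > m - 1))) and ((not (cnt >= -5 <-> 2*cnt < m - 15)) -> 3*d > m - 1)
Before havoc d: forall d_1. (((cnt >= -5 <-> 2*cnt < m - 15) -> ((d_1 < t + 7 -> 3*t < 2) and ((not (d_1 < t + 7)) -> lim > m - 1))) and ((not (cnt >= -5 <-> 2*cnt < m - 15)) -> 3*d_1 > m - 1))
Answer: WP = forall d_1. (((cnt >= -5 <-> 2*cnt < m - 15) -> ((d_1 < t + 7 -> 3*t < 2) and ((not (d_1 < t + 7)) -> lim > m - 1))) and ((not (cnt >= -5 <-> 2*cnt < m - 15)) -> 3*d_1 > m - 1))


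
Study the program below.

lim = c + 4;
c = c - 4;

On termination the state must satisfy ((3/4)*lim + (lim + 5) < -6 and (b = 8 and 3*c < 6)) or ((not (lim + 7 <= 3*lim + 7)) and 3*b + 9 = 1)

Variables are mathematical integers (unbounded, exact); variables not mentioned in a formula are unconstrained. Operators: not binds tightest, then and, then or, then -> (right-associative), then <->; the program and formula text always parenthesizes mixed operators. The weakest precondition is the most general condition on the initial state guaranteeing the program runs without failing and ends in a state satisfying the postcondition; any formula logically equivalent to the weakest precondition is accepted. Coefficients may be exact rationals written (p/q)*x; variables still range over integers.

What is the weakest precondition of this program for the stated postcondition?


Working backward. After the program, the postcondition ((3/4)*lim + (lim + 5) < -6 and (b = 8 and 3*c < 6)) or ((not (lim + 7 <= 3*lim + 7)) and 3*b + 9 = 1) must hold; in canonical form it is ((7/4)*lim < -11 and b = 8 and 3*c < 6) or ((not (2*lim >= 0)) and 3*b = -8).
Before c := c - 4: ((7/4)*lim < -11 and b = 8 and 3*c < 18) or ((not (2*lim >= 0)) and 3*b = -8)
Before lim := c + 4: ((7/4)*c < -18 and b = 8 and 3*c < 18) or ((not (2*c >= -8)) and 3*b = -8)
Answer: WP = ((7/4)*c < -18 and b = 8 and 3*c < 18) or ((not (2*c >= -8)) and 3*b = -8)


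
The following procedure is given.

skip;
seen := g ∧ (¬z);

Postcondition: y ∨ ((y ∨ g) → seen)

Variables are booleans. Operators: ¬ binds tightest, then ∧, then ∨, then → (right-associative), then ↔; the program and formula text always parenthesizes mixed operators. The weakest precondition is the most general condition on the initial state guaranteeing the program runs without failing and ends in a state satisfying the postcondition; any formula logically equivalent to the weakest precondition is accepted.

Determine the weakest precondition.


Working backward. After the program, y ∨ ((y ∨ g) → seen) must hold.
Before seen := g ∧ (¬z): y ∨ ((y ∨ g) → (g ∧ (¬z)))
Before skip: y ∨ ((y ∨ g) → (g ∧ (¬z)))
Answer: WP = y ∨ ((y ∨ g) → (g ∧ (¬z)))


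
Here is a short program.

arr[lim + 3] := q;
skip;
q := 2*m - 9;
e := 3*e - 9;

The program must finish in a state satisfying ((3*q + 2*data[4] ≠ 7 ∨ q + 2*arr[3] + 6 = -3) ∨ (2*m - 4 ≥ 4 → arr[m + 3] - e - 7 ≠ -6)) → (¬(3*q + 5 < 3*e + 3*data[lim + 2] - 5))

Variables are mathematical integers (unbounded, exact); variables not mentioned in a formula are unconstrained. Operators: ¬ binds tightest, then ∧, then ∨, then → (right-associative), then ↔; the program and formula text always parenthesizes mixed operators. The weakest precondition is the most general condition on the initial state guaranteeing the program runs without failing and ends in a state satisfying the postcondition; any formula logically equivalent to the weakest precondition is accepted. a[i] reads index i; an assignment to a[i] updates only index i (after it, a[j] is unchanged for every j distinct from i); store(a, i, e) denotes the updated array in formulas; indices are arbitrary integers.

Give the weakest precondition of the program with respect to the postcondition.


Working backward. After the program, the postcondition ((3*q + 2*data[4] ≠ 7 ∨ q + 2*arr[3] + 6 = -3) ∨ (2*m - 4 ≥ 4 → arr[m + 3] - e - 7 ≠ -6)) → (¬(3*q + 5 < 3*e + 3*data[lim + 2] - 5)) must hold; in canonical form it is (2*data[4] + 3*q ≠ 7 ∨ 2*arr[3] + q = -9 ∨ (2*m ≥ 8 → arr[m + 3] ≠ e + 1)) → (¬(3*q < 3*data[lim + 2] + 3*e - 10)).
Before e := 3*e - 9: (2*data[4] + 3*q ≠ 7 ∨ 2*arr[3] + q = -9 ∨ (2*m ≥ 8 → arr[m + 3] ≠ 3*e - 8)) → (¬(3*q < 3*data[lim + 2] + 9*e - 37))
Before q := 2*m - 9: (2*data[4] + 6*m ≠ 34 ∨ 2*arr[3] + 2*m = 0 ∨ (2*m ≥ 8 → arr[m + 3] ≠ 3*e - 8)) → (¬(6*m < 3*data[lim + 2] + 9*e - 10))
Before skip: (2*data[4] + 6*m ≠ 34 ∨ 2*arr[3] + 2*m = 0 ∨ (2*m ≥ 8 → arr[m + 3] ≠ 3*e - 8)) → (¬(6*m < 3*data[lim + 2] + 9*e - 10))
Before arr[lim + 3] := q: (2*data[4] + 6*m ≠ 34 ∨ 2*store(arr, lim + 3, q)[3] + 2*m = 0 ∨ (2*m ≥ 8 → store(arr, lim + 3, q)[m + 3] ≠ 3*e - 8)) → (¬(6*m < 3*data[lim + 2] + 9*e - 10))
Answer: WP = (2*data[4] + 6*m ≠ 34 ∨ 2*store(arr, lim + 3, q)[3] + 2*m = 0 ∨ (2*m ≥ 8 → store(arr, lim + 3, q)[m + 3] ≠ 3*e - 8)) → (¬(6*m < 3*data[lim + 2] + 9*e - 10))


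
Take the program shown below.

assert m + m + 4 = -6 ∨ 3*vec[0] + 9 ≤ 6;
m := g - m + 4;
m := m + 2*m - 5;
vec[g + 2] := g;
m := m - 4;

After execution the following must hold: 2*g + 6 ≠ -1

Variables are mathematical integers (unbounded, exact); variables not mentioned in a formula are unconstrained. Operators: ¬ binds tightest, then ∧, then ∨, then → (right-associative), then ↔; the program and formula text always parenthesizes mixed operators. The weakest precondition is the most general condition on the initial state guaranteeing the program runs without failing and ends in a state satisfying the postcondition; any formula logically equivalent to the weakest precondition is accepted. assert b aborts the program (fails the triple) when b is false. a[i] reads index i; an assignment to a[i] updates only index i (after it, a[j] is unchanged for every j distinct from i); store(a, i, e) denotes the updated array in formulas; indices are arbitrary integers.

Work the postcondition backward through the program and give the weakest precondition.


Working backward. After the program, the postcondition 2*g + 6 ≠ -1 must hold; in canonical form it is 2*g ≠ -7.
Before m := m - 4: 2*g ≠ -7
Before vec[g + 2] := g: 2*g ≠ -7
Before m := m + 2*m - 5: 2*g ≠ -7
Before m := g - m + 4: 2*g ≠ -7
Before assert m + m + 4 = -6 ∨ 3*vec[0] + 9 ≤ 6: (2*m = -10 ∨ 3*vec[0] ≤ -3) ∧ 2*g ≠ -7
Answer: WP = (2*m = -10 ∨ 3*vec[0] ≤ -3) ∧ 2*g ≠ -7


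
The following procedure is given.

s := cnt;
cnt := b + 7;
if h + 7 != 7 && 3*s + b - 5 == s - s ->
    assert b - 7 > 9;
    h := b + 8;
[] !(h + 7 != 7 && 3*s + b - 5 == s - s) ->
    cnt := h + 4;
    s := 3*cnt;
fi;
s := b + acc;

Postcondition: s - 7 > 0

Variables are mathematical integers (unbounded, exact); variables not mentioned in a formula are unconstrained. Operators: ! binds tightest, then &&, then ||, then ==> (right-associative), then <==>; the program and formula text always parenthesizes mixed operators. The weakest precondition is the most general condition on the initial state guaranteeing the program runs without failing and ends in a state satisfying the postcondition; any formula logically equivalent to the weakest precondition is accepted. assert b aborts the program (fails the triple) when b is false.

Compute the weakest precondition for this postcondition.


Working backward. After the program, the postcondition s - 7 > 0 must hold; in canonical form it is s > 7.
Before s := b + acc: acc + b > 7
Then branch requires b > 16 && acc + b > 7; else branch requires acc + b > 7.
Before the if: ((h != 0 && b + 3*s == 5) ==> (b > 16 && acc + b > 7)) && ((!(h != 0 && b + 3*s == 5)) ==> acc + b > 7)
Before cnt := b + 7: ((h != 0 && b + 3*s == 5) ==> (b > 16 && acc + b > 7)) && ((!(h != 0 && b + 3*s == 5)) ==> acc + b > 7)
Before s := cnt: ((h != 0 && b + 3*cnt == 5) ==> (b > 16 && acc + b > 7)) && ((!(h != 0 && b + 3*cnt == 5)) ==> acc + b > 7)
Answer: WP = ((h != 0 && b + 3*cnt == 5) ==> (b > 16 && acc + b > 7)) && ((!(h != 0 && b + 3*cnt == 5)) ==> acc + b > 7)


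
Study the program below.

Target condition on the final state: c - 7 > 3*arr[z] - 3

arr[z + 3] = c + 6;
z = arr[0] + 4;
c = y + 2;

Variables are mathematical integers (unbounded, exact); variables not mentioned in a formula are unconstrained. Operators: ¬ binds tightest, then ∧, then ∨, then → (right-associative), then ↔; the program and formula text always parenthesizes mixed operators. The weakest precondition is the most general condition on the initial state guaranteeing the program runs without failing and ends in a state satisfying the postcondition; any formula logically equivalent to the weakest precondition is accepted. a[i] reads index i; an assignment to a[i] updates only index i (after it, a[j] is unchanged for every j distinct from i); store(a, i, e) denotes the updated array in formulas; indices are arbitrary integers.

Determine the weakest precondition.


Working backward. After the program, the postcondition c - 7 > 3*arr[z] - 3 must hold; in canonical form it is c > 3*arr[z] + 4.
Before c := y + 2: y > 3*arr[z] + 2
Before z := arr[0] + 4: y > 3*arr[arr[0] + 4] + 2
Before arr[z + 3] := c + 6: y > 3*store(arr, z + 3, c + 6)[store(arr, z + 3, c + 6)[0] + 4] + 2
Answer: WP = y > 3*store(arr, z + 3, c + 6)[store(arr, z + 3, c + 6)[0] + 4] + 2


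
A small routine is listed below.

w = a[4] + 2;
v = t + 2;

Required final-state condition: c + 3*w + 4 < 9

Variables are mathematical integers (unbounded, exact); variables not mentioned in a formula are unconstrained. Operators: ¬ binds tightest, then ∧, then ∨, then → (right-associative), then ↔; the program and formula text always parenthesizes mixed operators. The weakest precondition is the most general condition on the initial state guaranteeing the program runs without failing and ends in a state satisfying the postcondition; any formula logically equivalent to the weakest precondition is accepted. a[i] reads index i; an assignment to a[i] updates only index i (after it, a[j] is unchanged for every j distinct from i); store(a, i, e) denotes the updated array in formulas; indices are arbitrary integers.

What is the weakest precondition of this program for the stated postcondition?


Working backward. After the program, the postcondition c + 3*w + 4 < 9 must hold; in canonical form it is c + 3*w < 5.
Before v := t + 2: c + 3*w < 5
Before w := a[4] + 2: 3*a[4] + c < -1
Answer: WP = 3*a[4] + c < -1


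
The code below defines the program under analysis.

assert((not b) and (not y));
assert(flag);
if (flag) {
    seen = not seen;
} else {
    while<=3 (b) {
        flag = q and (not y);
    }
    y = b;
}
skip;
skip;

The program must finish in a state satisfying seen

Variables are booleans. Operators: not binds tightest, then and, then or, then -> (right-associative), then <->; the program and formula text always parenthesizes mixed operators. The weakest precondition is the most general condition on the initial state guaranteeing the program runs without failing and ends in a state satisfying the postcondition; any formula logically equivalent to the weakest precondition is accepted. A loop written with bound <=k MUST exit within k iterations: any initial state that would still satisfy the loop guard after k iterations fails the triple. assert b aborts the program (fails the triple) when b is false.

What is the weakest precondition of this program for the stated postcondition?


Working backward. After the program, seen must hold.
Before skip: seen
Before skip: seen
Then branch requires not seen; else branch requires (b -> ((b -> ((b -> ((not b) and seen)) and ((not b) -> seen))) and ((not b) -> seen))) and ((not b) -> seen).
Before the if: (flag -> (not seen)) and ((not flag) -> ((b -> ((b -> ((b -> ((not b) and seen)) and ((not b) -> seen))) and ((not b) -> seen))) and ((not b) -> seen)))
Before assert flag: flag and (flag -> (not seen)) and ((not flag) -> ((b -> ((b -> ((b -> ((not b) and seen)) and ((not b) -> seen))) and ((not b) -> seen))) and ((not b) -> seen)))
Before assert (not b) and (not y): (not b) and (not y) and flag and (flag -> (not seen)) and ((not flag) -> ((b -> ((b -> ((b -> ((not b) and seen)) and ((not b) -> seen))) and ((not b) -> seen))) and ((not b) -> seen)))
Answer: WP = (not b) and (not y) and flag and (flag -> (not seen)) and ((not flag) -> ((b -> ((b -> ((b -> ((not b) and seen)) and ((not b) -> seen))) and ((not b) -> seen))) and ((not b) -> seen)))


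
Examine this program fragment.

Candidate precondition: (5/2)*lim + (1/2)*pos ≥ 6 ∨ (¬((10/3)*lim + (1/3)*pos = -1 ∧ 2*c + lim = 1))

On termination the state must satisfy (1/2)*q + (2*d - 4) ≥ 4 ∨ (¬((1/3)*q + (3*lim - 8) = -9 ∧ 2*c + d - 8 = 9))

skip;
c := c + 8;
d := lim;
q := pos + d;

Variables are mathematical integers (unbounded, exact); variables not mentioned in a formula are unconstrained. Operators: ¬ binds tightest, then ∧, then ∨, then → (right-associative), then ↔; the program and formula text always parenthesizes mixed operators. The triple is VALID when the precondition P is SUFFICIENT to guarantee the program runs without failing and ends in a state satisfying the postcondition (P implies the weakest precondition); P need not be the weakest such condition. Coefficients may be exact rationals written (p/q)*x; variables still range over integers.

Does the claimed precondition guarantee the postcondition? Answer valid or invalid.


Working backward. After the program, the postcondition (1/2)*q + (2*d - 4) ≥ 4 ∨ (¬((1/3)*q + (3*lim - 8) = -9 ∧ 2*c + d - 8 = 9)) must hold; in canonical form it is 2*d + (1/2)*q ≥ 8 ∨ (¬(3*lim + (1/3)*q = -1 ∧ 2*c + d = 17)).
Before q := pos + d: (5/2)*d + (1/2)*pos ≥ 8 ∨ (¬((1/3)*d + 3*lim + (1/3)*pos = -1 ∧ 2*c + d = 17))
Before d := lim: (5/2)*lim + (1/2)*pos ≥ 8 ∨ (¬((10/3)*lim + (1/3)*pos = -1 ∧ 2*c + lim = 17))
Before c := c + 8: (5/2)*lim + (1/2)*pos ≥ 8 ∨ (¬((10/3)*lim + (1/3)*pos = -1 ∧ 2*c + lim = 1))
Before skip: (5/2)*lim + (1/2)*pos ≥ 8 ∨ (¬((10/3)*lim + (1/3)*pos = -1 ∧ 2*c + lim = 1))
The weakest precondition is (5/2)*lim + (1/2)*pos ≥ 8 ∨ (¬((10/3)*lim + (1/3)*pos = -1 ∧ 2*c + lim = 1)).
Check whether (5/2)*lim + (1/2)*pos ≥ 6 ∨ (¬((10/3)*lim + (1/3)*pos = -1 ∧ 2*c + lim = 1)) implies it.
Countermodel: at the initial state c = 2, lim = -3, pos = 27, the precondition holds but the weakest precondition fails.
Answer: invalid


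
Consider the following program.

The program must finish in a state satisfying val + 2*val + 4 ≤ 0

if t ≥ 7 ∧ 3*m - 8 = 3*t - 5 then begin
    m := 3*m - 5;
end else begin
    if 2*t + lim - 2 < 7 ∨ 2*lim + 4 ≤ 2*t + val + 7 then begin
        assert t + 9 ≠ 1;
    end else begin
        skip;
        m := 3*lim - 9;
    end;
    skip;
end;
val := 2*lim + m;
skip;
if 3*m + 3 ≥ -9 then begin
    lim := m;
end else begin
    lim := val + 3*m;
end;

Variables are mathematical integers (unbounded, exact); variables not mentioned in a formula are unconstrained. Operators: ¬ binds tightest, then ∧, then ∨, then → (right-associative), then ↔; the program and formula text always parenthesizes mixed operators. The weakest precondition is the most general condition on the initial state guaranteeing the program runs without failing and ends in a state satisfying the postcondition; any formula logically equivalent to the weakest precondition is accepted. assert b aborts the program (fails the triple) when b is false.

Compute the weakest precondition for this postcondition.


Working backward. After the program, the postcondition val + 2*val + 4 ≤ 0 must hold; in canonical form it is 3*val ≤ -4.
Then branch requires 3*val ≤ -4; else branch requires 3*val ≤ -4.
Before the if: (3*m ≥ -12 → 3*val ≤ -4) ∧ ((¬(3*m ≥ -12)) → 3*val ≤ -4)
Before skip: (3*m ≥ -12 → 3*val ≤ -4) ∧ ((¬(3*m ≥ -12)) → 3*val ≤ -4)
Before val := 2*lim + m: (3*m ≥ -12 → 6*lim + 3*m ≤ -4) ∧ ((¬(3*m ≥ -12)) → 6*lim + 3*m ≤ -4)
Then branch requires (9*m ≥ 3 → 6*lim + 9*m ≤ 11) ∧ ((¬(9*m ≥ 3)) → 6*lim + 9*m ≤ 11); else branch requires ((lim + 2*t < 9 ∨ 2*lim ≤ 2*t + val + 3) → (t ≠ -8 ∧ (3*m ≥ -12 → 6*lim + 3*m ≤ -4) ∧ ((¬(3*m ≥ -12)) → 6*lim + 3*m ≤ -4))) ∧ ((¬(lim + 2*t < 9 ∨ 2*lim ≤ 2*t + val + 3)) → ((9*lim ≥ 15 → 15*lim ≤ 23) ∧ ((¬(9*lim ≥ 15)) → 15*lim ≤ 23))).
Before the if: ((t ≥ 7 ∧ 3*m = 3*t + 3) → ((9*m ≥ 3 → 6*lim + 9*m ≤ 11) ∧ ((¬(9*m ≥ 3)) → 6*lim + 9*m ≤ 11))) ∧ ((¬(t ≥ 7 ∧ 3*m = 3*t + 3)) → (((lim + 2*t < 9 ∨ 2*lim ≤ 2*t + val + 3) → (t ≠ -8 ∧ (3*m ≥ -12 → 6*lim + 3*m ≤ -4) ∧ ((¬(3*m ≥ -12)) → 6*lim + 3*m ≤ -4))) ∧ ((¬(lim + 2*t < 9 ∨ 2*lim ≤ 2*t + val + 3)) → ((9*lim ≥ 15 → 15*lim ≤ 23) ∧ ((¬(9*lim ≥ 15)) → 15*lim ≤ 23)))))
Answer: WP = ((t ≥ 7 ∧ 3*m = 3*t + 3) → ((9*m ≥ 3 → 6*lim + 9*m ≤ 11) ∧ ((¬(9*m ≥ 3)) → 6*lim + 9*m ≤ 11))) ∧ ((¬(t ≥ 7 ∧ 3*m = 3*t + 3)) → (((lim + 2*t < 9 ∨ 2*lim ≤ 2*t + val + 3) → (t ≠ -8 ∧ (3*m ≥ -12 → 6*lim + 3*m ≤ -4) ∧ ((¬(3*m ≥ -12)) → 6*lim + 3*m ≤ -4))) ∧ ((¬(lim + 2*t < 9 ∨ 2*lim ≤ 2*t + val + 3)) → ((9*lim ≥ 15 → 15*lim ≤ 23) ∧ ((¬(9*lim ≥ 15)) → 15*lim ≤ 23)))))


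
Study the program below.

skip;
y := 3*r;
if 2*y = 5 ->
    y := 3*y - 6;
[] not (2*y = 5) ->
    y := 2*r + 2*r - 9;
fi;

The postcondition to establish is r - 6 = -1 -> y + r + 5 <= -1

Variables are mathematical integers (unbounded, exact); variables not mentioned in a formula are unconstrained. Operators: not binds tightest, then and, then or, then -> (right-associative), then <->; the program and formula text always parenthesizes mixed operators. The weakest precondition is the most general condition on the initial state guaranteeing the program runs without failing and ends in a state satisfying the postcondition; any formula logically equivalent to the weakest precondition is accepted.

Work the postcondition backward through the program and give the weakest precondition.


Working backward. After the program, the postcondition r - 6 = -1 -> y + r + 5 <= -1 must hold; in canonical form it is r = 5 -> r + y <= -6.
Then branch requires r = 5 -> r + 3*y <= 0; else branch requires r = 5 -> 5*r <= 3.
Before the if: (2*y = 5 -> (r = 5 -> r + 3*y <= 0)) and ((not (2*y = 5)) -> (r = 5 -> 5*r <= 3))
Before y := 3*r: (6*r = 5 -> (r = 5 -> 10*r <= 0)) and ((not (6*r = 5)) -> (r = 5 -> 5*r <= 3))
Before skip: (6*r = 5 -> (r = 5 -> 10*r <= 0)) and ((not (6*r = 5)) -> (r = 5 -> 5*r <= 3))
Answer: WP = (6*r = 5 -> (r = 5 -> 10*r <= 0)) and ((not (6*r = 5)) -> (r = 5 -> 5*r <= 3))


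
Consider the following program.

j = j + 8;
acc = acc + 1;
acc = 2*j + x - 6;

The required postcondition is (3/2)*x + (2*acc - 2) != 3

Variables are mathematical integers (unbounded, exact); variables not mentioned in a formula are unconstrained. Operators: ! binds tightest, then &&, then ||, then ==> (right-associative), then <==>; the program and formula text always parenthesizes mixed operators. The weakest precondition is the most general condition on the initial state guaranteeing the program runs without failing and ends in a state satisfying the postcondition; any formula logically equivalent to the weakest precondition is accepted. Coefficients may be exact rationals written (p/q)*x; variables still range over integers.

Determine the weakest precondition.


Working backward. After the program, the postcondition (3/2)*x + (2*acc - 2) != 3 must hold; in canonical form it is 2*acc + (3/2)*x != 5.
Before acc := 2*j + x - 6: 4*j + (7/2)*x != 17
Before acc := acc + 1: 4*j + (7/2)*x != 17
Before j := j + 8: 4*j + (7/2)*x != -15
Answer: WP = 4*j + (7/2)*x != -15


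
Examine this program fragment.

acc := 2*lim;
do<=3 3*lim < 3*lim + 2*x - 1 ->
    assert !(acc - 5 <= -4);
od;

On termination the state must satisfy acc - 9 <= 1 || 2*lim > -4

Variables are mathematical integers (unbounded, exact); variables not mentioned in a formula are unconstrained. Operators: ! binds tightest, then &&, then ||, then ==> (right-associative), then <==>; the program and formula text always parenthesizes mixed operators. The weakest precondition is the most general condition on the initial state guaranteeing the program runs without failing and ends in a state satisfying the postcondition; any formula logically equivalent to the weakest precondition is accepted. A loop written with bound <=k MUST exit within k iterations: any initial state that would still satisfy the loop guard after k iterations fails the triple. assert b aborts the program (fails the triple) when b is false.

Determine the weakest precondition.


Working backward. After the program, the postcondition acc - 9 <= 1 || 2*lim > -4 must hold; in canonical form it is acc <= 10 || 2*lim > -4.
Before the loop (bound <=3), unroll the exhaustion recursion (WP_0 = exit-now case; WP_j = one more guarded iteration, up to j = 3):
  WP_0: (!(2*x > 1)) && (acc <= 10 || 2*lim > -4)
  WP_1: (2*x > 1 ==> ((!(acc <= 1)) && (!(2*x > 1)) && (acc <= 10 || 2*lim > -4))) && ((!(2*x > 1)) ==> (acc <= 10 || 2*lim > -4))
  WP_2: (2*x > 1 ==> ((!(acc <= 1)) && (2*x > 1 ==> ((!(acc <= 1)) && (!(2*x > 1)) && (acc <= 10 || 2*lim > -4))) && ((!(2*x > 1)) ==> (acc <= 10 || 2*lim > -4)))) && ((!(2*x > 1)) ==> (acc <= 10 || 2*lim > -4))
  WP_3: (2*x > 1 ==> ((!(acc <= 1)) && (2*x > 1 ==> ((!(acc <= 1)) && (2*x > 1 ==> ((!(acc <= 1)) && (!(2*x > 1)) && (acc <= 10 || 2*lim > -4))) && ((!(2*x > 1)) ==> (acc <= 10 || 2*lim > -4)))) && ((!(2*x > 1)) ==> (acc <= 10 || 2*lim > -4)))) && ((!(2*x > 1)) ==> (acc <= 10 || 2*lim > -4))
So before the loop: (2*x > 1 ==> ((!(acc <= 1)) && (2*x > 1 ==> ((!(acc <= 1)) && (2*x > 1 ==> ((!(acc <= 1)) && (!(2*x > 1)) && (acc <= 10 || 2*lim > -4))) && ((!(2*x > 1)) ==> (acc <= 10 || 2*lim > -4)))) && ((!(2*x > 1)) ==> (acc <= 10 || 2*lim > -4)))) && ((!(2*x > 1)) ==> (acc <= 10 || 2*lim > -4))
Before acc := 2*lim: (2*x > 1 ==> ((!(2*lim <= 1)) && (2*x > 1 ==> ((!(2*lim <= 1)) && (2*x > 1 ==> ((!(2*lim <= 1)) && (!(2*x > 1)) && (2*lim <= 10 || 2*lim > -4))) && ((!(2*x > 1)) ==> (2*lim <= 10 || 2*lim > -4)))) && ((!(2*x > 1)) ==> (2*lim <= 10 || 2*lim > -4)))) && ((!(2*x > 1)) ==> (2*lim <= 10 || 2*lim > -4))
Answer: WP = (2*x > 1 ==> ((!(2*lim <= 1)) && (2*x > 1 ==> ((!(2*lim <= 1)) && (2*x > 1 ==> ((!(2*lim <= 1)) && (!(2*x > 1)) && (2*lim <= 10 || 2*lim > -4))) && ((!(2*x > 1)) ==> (2*lim <= 10 || 2*lim > -4)))) && ((!(2*x > 1)) ==> (2*lim <= 10 || 2*lim > -4)))) && ((!(2*x > 1)) ==> (2*lim <= 10 || 2*lim > -4))


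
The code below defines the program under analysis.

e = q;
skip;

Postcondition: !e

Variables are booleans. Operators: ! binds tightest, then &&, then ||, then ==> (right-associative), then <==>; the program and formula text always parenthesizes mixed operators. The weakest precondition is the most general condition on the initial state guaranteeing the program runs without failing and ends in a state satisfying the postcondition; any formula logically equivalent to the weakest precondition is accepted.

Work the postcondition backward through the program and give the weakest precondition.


Working backward. After the program, !e must hold.
Before skip: !e
Before e := q: !q
Answer: WP = !q


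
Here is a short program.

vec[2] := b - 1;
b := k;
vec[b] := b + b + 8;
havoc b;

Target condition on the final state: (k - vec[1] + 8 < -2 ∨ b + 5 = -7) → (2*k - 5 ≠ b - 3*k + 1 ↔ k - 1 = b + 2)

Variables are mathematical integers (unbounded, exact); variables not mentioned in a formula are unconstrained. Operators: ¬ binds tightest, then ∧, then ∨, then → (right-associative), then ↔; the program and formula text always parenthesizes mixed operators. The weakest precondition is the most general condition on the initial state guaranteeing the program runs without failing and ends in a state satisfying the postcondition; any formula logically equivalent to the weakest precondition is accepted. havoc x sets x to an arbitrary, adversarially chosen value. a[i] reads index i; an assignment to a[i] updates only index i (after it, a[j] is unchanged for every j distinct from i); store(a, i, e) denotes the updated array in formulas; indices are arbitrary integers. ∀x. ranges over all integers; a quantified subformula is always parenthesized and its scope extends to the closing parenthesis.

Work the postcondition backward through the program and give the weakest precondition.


Working backward. After the program, the postcondition (k - vec[1] + 8 < -2 ∨ b + 5 = -7) → (2*k - 5 ≠ b - 3*k + 1 ↔ k - 1 = b + 2) must hold; in canonical form it is (k < vec[1] - 10 ∨ b = -12) → (5*k ≠ b + 6 ↔ k = b + 3).
Before havoc b: ∀b_1. ((k < vec[1] - 10 ∨ b_1 = -12) → (5*k ≠ b_1 + 6 ↔ k = b_1 + 3))
Before vec[b] := b + b + 8: ∀b_1. ((k < store(vec, b, 2*b + 8)[1] - 10 ∨ b_1 = -12) → (5*k ≠ b_1 + 6 ↔ k = b_1 + 3))
Before b := k: ∀b_1. ((k < store(vec, k, 2*k + 8)[1] - 10 ∨ b_1 = -12) → (5*k ≠ b_1 + 6 ↔ k = b_1 + 3))
Before vec[2] := b - 1: ∀b_1. ((k < store(store(vec, 2, b - 1), k, 2*k + 8)[1] - 10 ∨ b_1 = -12) → (5*k ≠ b_1 + 6 ↔ k = b_1 + 3))
Answer: WP = ∀b_1. ((k < store(store(vec, 2, b - 1), k, 2*k + 8)[1] - 10 ∨ b_1 = -12) → (5*k ≠ b_1 + 6 ↔ k = b_1 + 3))


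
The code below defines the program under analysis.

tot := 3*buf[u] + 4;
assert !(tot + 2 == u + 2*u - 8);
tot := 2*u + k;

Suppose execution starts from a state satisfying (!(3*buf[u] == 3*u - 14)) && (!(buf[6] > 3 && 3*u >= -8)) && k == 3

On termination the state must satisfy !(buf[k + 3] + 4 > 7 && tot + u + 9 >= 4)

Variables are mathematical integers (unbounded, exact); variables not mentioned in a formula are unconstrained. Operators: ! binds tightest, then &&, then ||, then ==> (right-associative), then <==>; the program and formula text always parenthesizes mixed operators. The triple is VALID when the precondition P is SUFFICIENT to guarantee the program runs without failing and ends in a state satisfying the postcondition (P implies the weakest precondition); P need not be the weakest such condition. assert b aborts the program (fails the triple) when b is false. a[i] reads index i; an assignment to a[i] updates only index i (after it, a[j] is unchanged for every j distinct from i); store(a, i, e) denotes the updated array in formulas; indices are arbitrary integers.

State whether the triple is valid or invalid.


Working backward. After the program, the postcondition !(buf[k + 3] + 4 > 7 && tot + u + 9 >= 4) must hold; in canonical form it is !(buf[k + 3] > 3 && tot + u >= -5).
Before tot := 2*u + k: !(buf[k + 3] > 3 && k + 3*u >= -5)
Before assert !(tot + 2 == u + 2*u - 8): (!(tot == 3*u - 10)) && (!(buf[k + 3] > 3 && k + 3*u >= -5))
Before tot := 3*buf[u] + 4: (!(3*buf[u] == 3*u - 14)) && (!(buf[k + 3] > 3 && k + 3*u >= -5))
The weakest precondition is (!(3*buf[u] == 3*u - 14)) && (!(buf[k + 3] > 3 && k + 3*u >= -5)).
Check whether (!(3*buf[u] == 3*u - 14)) && (!(buf[6] > 3 && 3*u >= -8)) && k == 3 implies it.
Every state satisfying the precondition satisfies the weakest precondition: the implication holds.
Answer: valid
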